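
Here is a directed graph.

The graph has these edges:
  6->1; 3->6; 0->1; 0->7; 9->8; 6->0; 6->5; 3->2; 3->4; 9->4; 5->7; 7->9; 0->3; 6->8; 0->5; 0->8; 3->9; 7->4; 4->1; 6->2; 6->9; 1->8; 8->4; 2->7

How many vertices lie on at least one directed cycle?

6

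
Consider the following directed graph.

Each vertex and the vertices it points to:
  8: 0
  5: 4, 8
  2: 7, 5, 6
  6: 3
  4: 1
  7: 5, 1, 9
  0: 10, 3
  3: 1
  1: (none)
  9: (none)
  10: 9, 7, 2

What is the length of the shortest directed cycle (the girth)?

5

For each vertex v, BFS finds the shortest path from v back to v.
The shortest such closed walk is 10 → 2 → 5 → 8 → 0 → 10, length 5.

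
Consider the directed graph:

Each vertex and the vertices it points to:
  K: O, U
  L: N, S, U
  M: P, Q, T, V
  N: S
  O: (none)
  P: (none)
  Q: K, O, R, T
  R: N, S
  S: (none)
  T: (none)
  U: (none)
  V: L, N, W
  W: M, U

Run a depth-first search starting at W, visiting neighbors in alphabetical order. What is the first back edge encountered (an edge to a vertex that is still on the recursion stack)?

V->W

DFS from W (visiting neighbors in alphabetical order); mark gray on enter, black on exit:
W gray
  M gray
    P gray
    P black
    Q gray
      K gray
        O gray
        O black
        U gray
        U black
      K black
      Q→O: O black — skip
      R gray
        N gray
          S gray
          S black
        N black
        R→S: S black — skip
      R black
      T gray
      T black
    Q black
    M→T: T black — skip
    V gray
      L gray
        L→N: N black — skip
        L→S: S black — skip
        L→U: U black — skip
      L black
      V→N: N black — skip
      V→W: W is gray → back edge
First back edge: V → W.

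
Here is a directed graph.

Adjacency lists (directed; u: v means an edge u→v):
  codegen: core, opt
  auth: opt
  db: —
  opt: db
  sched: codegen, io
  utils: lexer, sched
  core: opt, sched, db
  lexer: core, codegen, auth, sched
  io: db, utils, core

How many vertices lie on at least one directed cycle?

A vertex is on a directed cycle iff it belongs to a strongly connected component of size ≥ 2 (or has a self-loop).
The vertices on cycles are {io, core, lexer, sched, utils, codegen} — 6 in total.

6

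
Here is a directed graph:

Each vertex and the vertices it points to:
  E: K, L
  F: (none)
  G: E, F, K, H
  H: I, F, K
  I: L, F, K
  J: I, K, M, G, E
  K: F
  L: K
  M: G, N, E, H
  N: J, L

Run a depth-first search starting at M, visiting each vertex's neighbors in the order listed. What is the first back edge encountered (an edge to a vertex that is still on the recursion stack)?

DFS from M (visiting each vertex's neighbors in the order listed); mark gray on enter, black on exit:
M gray
  G gray
    E gray
      K gray
        F gray
        F black
      K black
      L gray
        L→K: K black — skip
      L black
    E black
    G→F: F black — skip
    G→K: K black — skip
    H gray
      I gray
        I→L: L black — skip
        I→F: F black — skip
        I→K: K black — skip
      I black
      H→F: F black — skip
      H→K: K black — skip
    H black
  G black
  N gray
    J gray
      J→I: I black — skip
      J→K: K black — skip
      J→M: M is gray → back edge
First back edge: J → M.

J→M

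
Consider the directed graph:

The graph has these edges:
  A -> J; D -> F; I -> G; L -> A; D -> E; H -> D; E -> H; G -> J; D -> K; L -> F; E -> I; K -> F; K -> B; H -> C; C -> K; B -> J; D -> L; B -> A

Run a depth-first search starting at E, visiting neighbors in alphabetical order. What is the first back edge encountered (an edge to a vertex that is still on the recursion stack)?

DFS from E (visiting neighbors in alphabetical order); mark gray on enter, black on exit:
E gray
  H gray
    C gray
      K gray
        B gray
          A gray
            J gray
            J black
          A black
          B→J: J black — skip
        B black
        F gray
        F black
      K black
    C black
    D gray
      D→E: E is gray → back edge
First back edge: D → E.

D->E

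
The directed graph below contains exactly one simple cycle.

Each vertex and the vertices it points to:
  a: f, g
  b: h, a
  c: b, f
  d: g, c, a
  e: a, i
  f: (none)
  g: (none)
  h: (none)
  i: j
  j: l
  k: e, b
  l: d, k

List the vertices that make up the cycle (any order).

e, i, j, k, l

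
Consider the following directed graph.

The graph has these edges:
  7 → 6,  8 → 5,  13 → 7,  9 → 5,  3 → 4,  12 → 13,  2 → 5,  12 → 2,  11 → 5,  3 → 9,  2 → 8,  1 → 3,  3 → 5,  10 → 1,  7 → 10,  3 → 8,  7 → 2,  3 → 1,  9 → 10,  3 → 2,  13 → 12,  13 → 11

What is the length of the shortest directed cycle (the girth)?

2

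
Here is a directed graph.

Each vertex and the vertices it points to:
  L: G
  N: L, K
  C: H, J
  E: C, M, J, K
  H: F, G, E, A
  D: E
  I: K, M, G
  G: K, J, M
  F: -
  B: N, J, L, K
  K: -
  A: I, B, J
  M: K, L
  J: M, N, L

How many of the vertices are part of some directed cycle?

8

A vertex is on a directed cycle iff it belongs to a strongly connected component of size ≥ 2 (or has a self-loop).
The vertices on cycles are {C, E, G, H, J, L, M, N} — 8 in total.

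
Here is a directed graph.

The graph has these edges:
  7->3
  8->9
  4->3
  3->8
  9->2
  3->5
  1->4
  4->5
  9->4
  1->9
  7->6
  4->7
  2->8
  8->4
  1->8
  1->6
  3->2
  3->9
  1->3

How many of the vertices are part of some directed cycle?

A vertex is on a directed cycle iff it belongs to a strongly connected component of size ≥ 2 (or has a self-loop).
The vertices on cycles are {2, 3, 4, 7, 8, 9} — 6 in total.

6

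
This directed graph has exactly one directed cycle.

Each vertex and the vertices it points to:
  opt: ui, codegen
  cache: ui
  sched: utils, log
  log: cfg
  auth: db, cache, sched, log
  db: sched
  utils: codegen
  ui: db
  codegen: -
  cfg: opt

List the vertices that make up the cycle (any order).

db, ui, cfg, log, opt, sched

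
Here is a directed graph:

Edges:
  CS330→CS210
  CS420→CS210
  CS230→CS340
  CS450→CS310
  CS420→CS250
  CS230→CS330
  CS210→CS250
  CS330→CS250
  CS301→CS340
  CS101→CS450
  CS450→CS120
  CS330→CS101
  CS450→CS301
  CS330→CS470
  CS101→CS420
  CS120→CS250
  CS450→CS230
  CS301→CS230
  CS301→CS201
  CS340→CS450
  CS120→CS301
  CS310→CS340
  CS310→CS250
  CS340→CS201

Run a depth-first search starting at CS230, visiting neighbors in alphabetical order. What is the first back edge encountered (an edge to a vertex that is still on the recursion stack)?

CS301→CS230

DFS from CS230 (visiting neighbors in alphabetical order); mark gray on enter, black on exit:
CS230 gray
  CS330 gray
    CS101 gray
      CS420 gray
        CS210 gray
          CS250 gray
          CS250 black
        CS210 black
        CS420→CS250: CS250 black — skip
      CS420 black
      CS450 gray
        CS120 gray
          CS120→CS250: CS250 black — skip
          CS301 gray
            CS201 gray
            CS201 black
            CS301→CS230: CS230 is gray → back edge
First back edge: CS301 → CS230.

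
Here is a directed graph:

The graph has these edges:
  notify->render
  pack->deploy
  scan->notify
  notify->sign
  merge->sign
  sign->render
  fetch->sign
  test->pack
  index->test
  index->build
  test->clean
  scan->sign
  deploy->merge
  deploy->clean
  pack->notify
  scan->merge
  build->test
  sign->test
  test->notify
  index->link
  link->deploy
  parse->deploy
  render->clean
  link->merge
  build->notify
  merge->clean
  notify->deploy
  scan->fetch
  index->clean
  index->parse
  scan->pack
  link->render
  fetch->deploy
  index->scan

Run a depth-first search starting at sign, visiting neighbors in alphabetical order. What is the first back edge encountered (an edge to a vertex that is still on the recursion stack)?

merge->sign

DFS from sign (visiting neighbors in alphabetical order); mark gray on enter, black on exit:
sign gray
  render gray
    clean gray
    clean black
  render black
  test gray
    test→clean: clean black — skip
    notify gray
      deploy gray
        deploy→clean: clean black — skip
        merge gray
          merge→clean: clean black — skip
          merge→sign: sign is gray → back edge
First back edge: merge → sign.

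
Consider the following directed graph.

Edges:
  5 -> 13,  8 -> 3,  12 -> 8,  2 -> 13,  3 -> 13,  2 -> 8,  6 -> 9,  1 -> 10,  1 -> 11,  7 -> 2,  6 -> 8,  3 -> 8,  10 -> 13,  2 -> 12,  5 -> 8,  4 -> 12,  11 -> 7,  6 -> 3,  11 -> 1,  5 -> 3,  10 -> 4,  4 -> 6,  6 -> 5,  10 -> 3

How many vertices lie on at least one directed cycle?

A vertex is on a directed cycle iff it belongs to a strongly connected component of size ≥ 2 (or has a self-loop).
The vertices on cycles are {1, 3, 8, 11} — 4 in total.

4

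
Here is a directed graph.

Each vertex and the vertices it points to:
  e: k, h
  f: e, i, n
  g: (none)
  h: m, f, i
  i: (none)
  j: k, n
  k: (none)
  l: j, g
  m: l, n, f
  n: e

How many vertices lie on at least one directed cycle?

7

A vertex is on a directed cycle iff it belongs to a strongly connected component of size ≥ 2 (or has a self-loop).
The vertices on cycles are {e, f, h, j, l, m, n} — 7 in total.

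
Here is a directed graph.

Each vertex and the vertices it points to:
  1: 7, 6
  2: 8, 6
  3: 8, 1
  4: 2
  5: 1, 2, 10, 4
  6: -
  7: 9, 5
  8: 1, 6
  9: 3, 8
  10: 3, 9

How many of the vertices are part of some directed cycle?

A vertex is on a directed cycle iff it belongs to a strongly connected component of size ≥ 2 (or has a self-loop).
The vertices on cycles are {1, 2, 3, 4, 5, 7, 8, 9, 10} — 9 in total.

9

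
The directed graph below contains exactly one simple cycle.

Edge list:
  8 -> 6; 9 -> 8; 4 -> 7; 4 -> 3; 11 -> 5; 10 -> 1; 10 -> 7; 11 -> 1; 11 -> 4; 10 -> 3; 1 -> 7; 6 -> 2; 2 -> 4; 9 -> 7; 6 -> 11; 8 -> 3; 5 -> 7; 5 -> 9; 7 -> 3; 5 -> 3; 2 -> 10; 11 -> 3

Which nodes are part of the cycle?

5, 6, 8, 9, 11

DFS with gray/black marking from 6:
6 gray
  11 gray
    5 gray
      3 gray
      3 black
      7 gray
        7→3: 3 black — skip
      7 black
      9 gray
        9→7: 7 black — skip
        8 gray
          8→3: 3 black — skip
          8→6: 6 is gray → back edge
Back edge closes the cycle 6 → 11 → 5 → 9 → 8 → 6; its vertices are {5, 6, 8, 9, 11}.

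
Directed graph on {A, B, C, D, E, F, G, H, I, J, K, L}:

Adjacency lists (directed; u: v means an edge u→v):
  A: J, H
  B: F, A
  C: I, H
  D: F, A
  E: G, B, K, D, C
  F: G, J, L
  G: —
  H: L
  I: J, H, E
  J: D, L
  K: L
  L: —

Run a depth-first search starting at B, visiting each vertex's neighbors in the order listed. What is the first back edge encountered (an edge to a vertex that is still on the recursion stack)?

D->F

DFS from B (visiting each vertex's neighbors in the order listed); mark gray on enter, black on exit:
B gray
  F gray
    G gray
    G black
    J gray
      D gray
        D→F: F is gray → back edge
First back edge: D → F.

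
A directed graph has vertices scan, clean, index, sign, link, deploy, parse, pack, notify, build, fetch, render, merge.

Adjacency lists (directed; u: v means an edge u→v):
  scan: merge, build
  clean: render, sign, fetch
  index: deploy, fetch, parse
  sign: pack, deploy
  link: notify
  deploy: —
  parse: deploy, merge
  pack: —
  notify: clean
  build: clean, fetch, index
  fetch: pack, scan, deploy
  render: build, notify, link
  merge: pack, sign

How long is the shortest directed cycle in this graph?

For each vertex v, BFS finds the shortest path from v back to v.
The shortest such closed walk is render → notify → clean → render, length 3.

3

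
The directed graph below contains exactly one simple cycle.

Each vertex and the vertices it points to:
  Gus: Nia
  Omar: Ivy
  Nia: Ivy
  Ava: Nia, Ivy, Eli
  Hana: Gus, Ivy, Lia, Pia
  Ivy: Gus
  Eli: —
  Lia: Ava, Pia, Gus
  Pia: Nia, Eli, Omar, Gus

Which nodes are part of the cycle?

DFS with gray/black marking from Gus:
Gus gray
  Nia gray
    Ivy gray
      Ivy→Gus: Gus is gray → back edge
Back edge closes the cycle Gus → Nia → Ivy → Gus; its vertices are {Gus, Ivy, Nia}.

Gus, Ivy, Nia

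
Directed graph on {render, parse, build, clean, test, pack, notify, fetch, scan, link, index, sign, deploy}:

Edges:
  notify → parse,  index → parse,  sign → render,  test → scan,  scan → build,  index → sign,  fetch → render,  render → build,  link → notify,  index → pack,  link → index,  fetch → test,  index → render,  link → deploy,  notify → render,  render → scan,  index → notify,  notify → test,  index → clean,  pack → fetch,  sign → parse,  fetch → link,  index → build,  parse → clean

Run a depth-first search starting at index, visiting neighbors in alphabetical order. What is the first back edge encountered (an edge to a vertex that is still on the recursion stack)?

link->index

DFS from index (visiting neighbors in alphabetical order); mark gray on enter, black on exit:
index gray
  build gray
  build black
  clean gray
  clean black
  notify gray
    parse gray
      parse→clean: clean black — skip
    parse black
    render gray
      render→build: build black — skip
      scan gray
        scan→build: build black — skip
      scan black
    render black
    test gray
      test→scan: scan black — skip
    test black
  notify black
  pack gray
    fetch gray
      link gray
        deploy gray
        deploy black
        link→index: index is gray → back edge
First back edge: link → index.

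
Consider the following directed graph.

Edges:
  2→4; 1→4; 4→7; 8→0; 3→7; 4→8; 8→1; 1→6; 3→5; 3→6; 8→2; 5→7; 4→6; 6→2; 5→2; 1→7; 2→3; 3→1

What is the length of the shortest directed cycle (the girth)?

For each vertex v, BFS finds the shortest path from v back to v.
The shortest such closed walk is 8 → 2 → 4 → 8, length 3.

3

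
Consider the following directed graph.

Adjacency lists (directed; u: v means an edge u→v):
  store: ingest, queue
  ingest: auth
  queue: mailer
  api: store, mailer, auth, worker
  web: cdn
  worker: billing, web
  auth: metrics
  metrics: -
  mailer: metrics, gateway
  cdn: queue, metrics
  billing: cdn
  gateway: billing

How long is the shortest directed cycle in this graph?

5

For each vertex v, BFS finds the shortest path from v back to v.
The shortest such closed walk is mailer → gateway → billing → cdn → queue → mailer, length 5.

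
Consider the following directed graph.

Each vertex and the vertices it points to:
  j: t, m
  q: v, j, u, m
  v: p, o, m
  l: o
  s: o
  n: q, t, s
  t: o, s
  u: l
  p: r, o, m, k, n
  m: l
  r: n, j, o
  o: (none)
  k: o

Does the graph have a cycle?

Yes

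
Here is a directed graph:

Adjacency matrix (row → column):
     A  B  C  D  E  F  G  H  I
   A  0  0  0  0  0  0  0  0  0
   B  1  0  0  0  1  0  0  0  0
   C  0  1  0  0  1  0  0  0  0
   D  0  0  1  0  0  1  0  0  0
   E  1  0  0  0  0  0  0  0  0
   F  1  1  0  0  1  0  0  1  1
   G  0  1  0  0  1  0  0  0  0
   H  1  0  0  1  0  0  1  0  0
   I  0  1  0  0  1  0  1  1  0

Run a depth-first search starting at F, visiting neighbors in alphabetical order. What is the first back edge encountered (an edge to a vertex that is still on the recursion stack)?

D→F

DFS from F (visiting neighbors in alphabetical order); mark gray on enter, black on exit:
F gray
  A gray
  A black
  B gray
    B→A: A black — skip
    E gray
      E→A: A black — skip
    E black
  B black
  F→E: E black — skip
  H gray
    H→A: A black — skip
    D gray
      C gray
        C→B: B black — skip
        C→E: E black — skip
      C black
      D→F: F is gray → back edge
First back edge: D → F.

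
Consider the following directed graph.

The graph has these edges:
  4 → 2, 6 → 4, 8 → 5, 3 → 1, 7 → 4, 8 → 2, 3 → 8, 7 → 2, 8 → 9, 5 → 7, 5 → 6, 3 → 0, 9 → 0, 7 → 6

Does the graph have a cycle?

No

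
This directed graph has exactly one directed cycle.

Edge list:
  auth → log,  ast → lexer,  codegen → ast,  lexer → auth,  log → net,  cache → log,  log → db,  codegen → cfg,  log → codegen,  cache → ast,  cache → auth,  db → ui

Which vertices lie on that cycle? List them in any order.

DFS with gray/black marking from log:
log gray
  db gray
    ui gray
    ui black
  db black
  net gray
  net black
  codegen gray
    cfg gray
    cfg black
    ast gray
      lexer gray
        auth gray
          auth→log: log is gray → back edge
Back edge closes the cycle log → codegen → ast → lexer → auth → log; its vertices are {ast, log, auth, lexer, codegen}.

ast, log, auth, lexer, codegen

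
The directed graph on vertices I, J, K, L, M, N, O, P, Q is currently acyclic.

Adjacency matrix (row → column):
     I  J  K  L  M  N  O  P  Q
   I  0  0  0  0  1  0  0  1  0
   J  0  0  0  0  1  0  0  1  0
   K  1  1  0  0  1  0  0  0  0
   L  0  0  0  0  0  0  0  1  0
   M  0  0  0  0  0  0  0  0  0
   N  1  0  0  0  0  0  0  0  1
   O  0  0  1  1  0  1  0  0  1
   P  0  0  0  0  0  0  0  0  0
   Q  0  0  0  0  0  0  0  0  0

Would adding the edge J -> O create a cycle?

Yes

Adding J→O creates a cycle iff O can already reach J.
Path from O: O → K → J.
So O → … → J → O is a cycle.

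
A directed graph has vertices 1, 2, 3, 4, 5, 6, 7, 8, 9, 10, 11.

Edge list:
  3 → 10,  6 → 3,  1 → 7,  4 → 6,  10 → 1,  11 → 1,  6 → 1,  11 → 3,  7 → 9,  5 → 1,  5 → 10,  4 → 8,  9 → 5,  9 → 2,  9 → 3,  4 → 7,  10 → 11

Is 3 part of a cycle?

Yes

3 is on a cycle iff 3 can reach itself via ≥1 edge.
3 → 10 → 11 → 3 — yes.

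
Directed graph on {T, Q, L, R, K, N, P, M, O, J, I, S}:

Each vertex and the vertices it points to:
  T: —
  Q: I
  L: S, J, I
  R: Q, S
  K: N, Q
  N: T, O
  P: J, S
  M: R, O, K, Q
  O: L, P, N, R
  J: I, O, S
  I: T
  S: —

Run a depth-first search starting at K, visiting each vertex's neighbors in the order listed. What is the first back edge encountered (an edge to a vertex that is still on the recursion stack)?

J->O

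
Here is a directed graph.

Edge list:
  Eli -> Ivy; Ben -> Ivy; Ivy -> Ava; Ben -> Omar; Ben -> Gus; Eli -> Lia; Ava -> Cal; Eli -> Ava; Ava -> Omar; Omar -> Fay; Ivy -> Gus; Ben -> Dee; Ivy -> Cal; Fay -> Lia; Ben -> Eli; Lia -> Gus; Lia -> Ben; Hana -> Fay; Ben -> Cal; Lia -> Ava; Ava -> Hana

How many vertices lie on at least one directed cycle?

8

A vertex is on a directed cycle iff it belongs to a strongly connected component of size ≥ 2 (or has a self-loop).
The vertices on cycles are {Ava, Ben, Eli, Fay, Ivy, Lia, Hana, Omar} — 8 in total.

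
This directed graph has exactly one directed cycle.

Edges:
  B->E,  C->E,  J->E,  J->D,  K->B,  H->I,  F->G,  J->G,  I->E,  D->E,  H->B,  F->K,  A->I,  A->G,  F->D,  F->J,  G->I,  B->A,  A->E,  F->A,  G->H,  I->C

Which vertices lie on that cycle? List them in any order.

A, B, G, H

DFS with gray/black marking from G:
G gray
  I gray
    E gray
    E black
    C gray
      C→E: E black — skip
    C black
  I black
  H gray
    B gray
      B→E: E black — skip
      A gray
        A→E: E black — skip
        A→I: I black — skip
        A→G: G is gray → back edge
Back edge closes the cycle G → H → B → A → G; its vertices are {A, B, G, H}.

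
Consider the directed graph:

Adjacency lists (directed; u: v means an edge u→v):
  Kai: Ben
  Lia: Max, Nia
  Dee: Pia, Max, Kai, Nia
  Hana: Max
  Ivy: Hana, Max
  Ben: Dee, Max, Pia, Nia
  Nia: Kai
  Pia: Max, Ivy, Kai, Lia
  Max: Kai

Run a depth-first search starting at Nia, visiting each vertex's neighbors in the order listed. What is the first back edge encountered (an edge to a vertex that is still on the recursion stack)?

Max→Kai

DFS from Nia (visiting each vertex's neighbors in the order listed); mark gray on enter, black on exit:
Nia gray
  Kai gray
    Ben gray
      Dee gray
        Pia gray
          Max gray
            Max→Kai: Kai is gray → back edge
First back edge: Max → Kai.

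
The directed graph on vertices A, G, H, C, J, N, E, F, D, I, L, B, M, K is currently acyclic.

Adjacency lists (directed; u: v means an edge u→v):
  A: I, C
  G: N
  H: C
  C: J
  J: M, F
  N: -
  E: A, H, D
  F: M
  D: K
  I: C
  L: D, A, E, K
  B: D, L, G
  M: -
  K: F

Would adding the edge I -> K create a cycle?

Adding I→K creates a cycle iff K can already reach I.
Explore from K: no path reaches I. The graph stays acyclic.

No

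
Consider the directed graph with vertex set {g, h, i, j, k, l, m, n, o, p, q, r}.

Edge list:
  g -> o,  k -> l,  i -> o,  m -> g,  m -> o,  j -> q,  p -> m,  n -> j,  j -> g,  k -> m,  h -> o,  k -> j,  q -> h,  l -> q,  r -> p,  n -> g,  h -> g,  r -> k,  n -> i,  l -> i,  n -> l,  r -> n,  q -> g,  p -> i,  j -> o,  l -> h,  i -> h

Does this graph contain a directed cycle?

No

DFS with white/gray/black marking, starting from j:
j gray
  q gray
    g gray
      o gray
      o black
    g black
    h gray
      h→o: o black — skip
      h→g: g black — skip
    h black
  q black
  j→g: g black — skip
  j→o: o black — skip
j black
i gray
  i→h: h black — skip
  i→o: o black — skip
i black
k gray
  k→j: j black — skip
  l gray
    l→q: q black — skip
    l→i: i black — skip
    l→h: h black — skip
  l black
  m gray
    m→o: o black — skip
    m→g: g black — skip
  m black
k black
n gray
  n→j: j black — skip
  n→i: i black — skip
  n→g: g black — skip
  n→l: l black — skip
n black
p gray
  p→m: m black — skip
  p→i: i black — skip
p black
r gray
  r→n: n black — skip
  r→p: p black — skip
  r→k: k black — skip
r black
Every edge goes to a white or black vertex — no back edge, so the graph is acyclic.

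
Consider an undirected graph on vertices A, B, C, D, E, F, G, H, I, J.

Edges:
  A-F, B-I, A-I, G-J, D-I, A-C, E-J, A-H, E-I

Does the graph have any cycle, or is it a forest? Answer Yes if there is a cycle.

DFS, tracking each vertex's parent; an edge to a visited non-parent vertex closes a cycle.
Start from I:
visit I (parent –)
  visit A (parent I)
    visit F (parent A)
      F–A: parent, skip
    visit H (parent A)
      H–A: parent, skip
    A–I: parent, skip
    visit C (parent A)
      C–A: parent, skip
  visit B (parent I)
    B–I: parent, skip
  visit E (parent I)
    E–I: parent, skip
    visit J (parent E)
      visit G (parent J)
        G–J: parent, skip
      J–E: parent, skip
  visit D (parent I)
    D–I: parent, skip
No non-parent visited neighbor found — the graph is a forest.

No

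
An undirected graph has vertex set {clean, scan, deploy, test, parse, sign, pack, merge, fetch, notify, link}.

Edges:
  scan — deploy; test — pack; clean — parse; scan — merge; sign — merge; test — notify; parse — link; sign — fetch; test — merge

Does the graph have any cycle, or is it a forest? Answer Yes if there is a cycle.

No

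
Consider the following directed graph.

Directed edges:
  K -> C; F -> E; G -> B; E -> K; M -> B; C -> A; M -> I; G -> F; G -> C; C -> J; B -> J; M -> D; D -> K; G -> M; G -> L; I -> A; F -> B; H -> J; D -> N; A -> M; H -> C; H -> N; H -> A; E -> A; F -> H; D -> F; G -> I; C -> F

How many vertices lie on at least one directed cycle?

A vertex is on a directed cycle iff it belongs to a strongly connected component of size ≥ 2 (or has a self-loop).
The vertices on cycles are {A, C, D, E, F, H, I, K, M} — 9 in total.

9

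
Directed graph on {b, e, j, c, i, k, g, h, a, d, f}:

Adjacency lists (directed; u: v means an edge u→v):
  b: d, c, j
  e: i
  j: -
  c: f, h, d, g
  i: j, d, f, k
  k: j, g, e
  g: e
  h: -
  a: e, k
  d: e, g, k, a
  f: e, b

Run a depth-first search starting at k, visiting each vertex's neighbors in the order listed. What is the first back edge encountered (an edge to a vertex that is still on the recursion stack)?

DFS from k (visiting each vertex's neighbors in the order listed); mark gray on enter, black on exit:
k gray
  j gray
  j black
  g gray
    e gray
      i gray
        i→j: j black — skip
        d gray
          d→e: e is gray → back edge
First back edge: d → e.

d->e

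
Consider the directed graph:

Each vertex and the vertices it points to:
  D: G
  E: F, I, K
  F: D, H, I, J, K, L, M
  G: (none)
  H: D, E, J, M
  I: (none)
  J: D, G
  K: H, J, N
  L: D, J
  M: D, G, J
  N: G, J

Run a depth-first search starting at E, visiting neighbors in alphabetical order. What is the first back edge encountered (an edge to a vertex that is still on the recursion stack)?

H->E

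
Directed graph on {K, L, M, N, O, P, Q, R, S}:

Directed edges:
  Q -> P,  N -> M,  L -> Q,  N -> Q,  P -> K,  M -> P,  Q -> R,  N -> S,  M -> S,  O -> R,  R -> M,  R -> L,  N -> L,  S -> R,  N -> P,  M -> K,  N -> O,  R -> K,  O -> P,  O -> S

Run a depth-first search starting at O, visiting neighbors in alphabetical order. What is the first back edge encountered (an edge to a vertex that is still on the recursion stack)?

Q→R

DFS from O (visiting neighbors in alphabetical order); mark gray on enter, black on exit:
O gray
  P gray
    K gray
    K black
  P black
  R gray
    R→K: K black — skip
    L gray
      Q gray
        Q→P: P black — skip
        Q→R: R is gray → back edge
First back edge: Q → R.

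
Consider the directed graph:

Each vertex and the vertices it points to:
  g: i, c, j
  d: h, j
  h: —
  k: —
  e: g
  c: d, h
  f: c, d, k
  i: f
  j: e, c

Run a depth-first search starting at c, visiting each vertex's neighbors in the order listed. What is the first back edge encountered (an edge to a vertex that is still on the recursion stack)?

DFS from c (visiting each vertex's neighbors in the order listed); mark gray on enter, black on exit:
c gray
  d gray
    h gray
    h black
    j gray
      e gray
        g gray
          i gray
            f gray
              f→c: c is gray → back edge
First back edge: f → c.

f→c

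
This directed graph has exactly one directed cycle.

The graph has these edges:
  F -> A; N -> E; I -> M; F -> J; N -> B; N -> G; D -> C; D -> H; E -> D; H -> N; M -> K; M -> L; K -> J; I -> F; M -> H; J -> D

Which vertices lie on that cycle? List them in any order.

DFS with gray/black marking from H:
H gray
  N gray
    G gray
    G black
    B gray
    B black
    E gray
      D gray
        D→H: H is gray → back edge
Back edge closes the cycle H → N → E → D → H; its vertices are {D, E, H, N}.

D, E, H, N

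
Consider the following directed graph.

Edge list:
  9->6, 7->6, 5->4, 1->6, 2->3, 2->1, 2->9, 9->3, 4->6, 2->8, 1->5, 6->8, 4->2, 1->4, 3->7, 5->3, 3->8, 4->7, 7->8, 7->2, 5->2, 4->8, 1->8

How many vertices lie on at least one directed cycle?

7

A vertex is on a directed cycle iff it belongs to a strongly connected component of size ≥ 2 (or has a self-loop).
The vertices on cycles are {1, 2, 3, 4, 5, 7, 9} — 7 in total.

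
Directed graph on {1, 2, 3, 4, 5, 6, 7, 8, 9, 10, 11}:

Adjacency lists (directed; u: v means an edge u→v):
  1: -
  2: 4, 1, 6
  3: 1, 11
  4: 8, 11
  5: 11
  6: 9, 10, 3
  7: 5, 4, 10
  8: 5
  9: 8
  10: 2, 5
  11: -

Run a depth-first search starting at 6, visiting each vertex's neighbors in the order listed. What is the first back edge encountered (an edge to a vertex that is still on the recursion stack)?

DFS from 6 (visiting each vertex's neighbors in the order listed); mark gray on enter, black on exit:
6 gray
  9 gray
    8 gray
      5 gray
        11 gray
        11 black
      5 black
    8 black
  9 black
  10 gray
    2 gray
      4 gray
        4→8: 8 black — skip
        4→11: 11 black — skip
      4 black
      1 gray
      1 black
      2→6: 6 is gray → back edge
First back edge: 2 → 6.

2->6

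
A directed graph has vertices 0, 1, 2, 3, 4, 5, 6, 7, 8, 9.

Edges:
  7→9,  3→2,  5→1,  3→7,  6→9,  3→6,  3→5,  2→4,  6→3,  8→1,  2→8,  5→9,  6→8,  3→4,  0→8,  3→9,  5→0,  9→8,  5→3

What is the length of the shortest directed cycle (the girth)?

2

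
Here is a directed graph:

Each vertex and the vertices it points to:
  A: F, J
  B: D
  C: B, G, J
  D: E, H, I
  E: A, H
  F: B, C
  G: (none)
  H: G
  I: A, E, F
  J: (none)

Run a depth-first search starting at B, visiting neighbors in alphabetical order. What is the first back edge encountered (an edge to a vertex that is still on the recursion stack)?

F->B

DFS from B (visiting neighbors in alphabetical order); mark gray on enter, black on exit:
B gray
  D gray
    E gray
      A gray
        F gray
          F→B: B is gray → back edge
First back edge: F → B.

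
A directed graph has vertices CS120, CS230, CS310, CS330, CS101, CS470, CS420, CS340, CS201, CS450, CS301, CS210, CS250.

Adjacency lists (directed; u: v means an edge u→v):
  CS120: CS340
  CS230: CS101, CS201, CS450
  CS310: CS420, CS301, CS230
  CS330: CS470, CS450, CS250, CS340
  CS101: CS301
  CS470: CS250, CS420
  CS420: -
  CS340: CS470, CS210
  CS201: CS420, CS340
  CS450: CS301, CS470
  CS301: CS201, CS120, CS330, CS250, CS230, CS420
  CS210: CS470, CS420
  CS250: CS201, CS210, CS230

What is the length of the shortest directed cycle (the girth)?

For each vertex v, BFS finds the shortest path from v back to v.
The shortest such closed walk is CS301 → CS230 → CS450 → CS301, length 3.

3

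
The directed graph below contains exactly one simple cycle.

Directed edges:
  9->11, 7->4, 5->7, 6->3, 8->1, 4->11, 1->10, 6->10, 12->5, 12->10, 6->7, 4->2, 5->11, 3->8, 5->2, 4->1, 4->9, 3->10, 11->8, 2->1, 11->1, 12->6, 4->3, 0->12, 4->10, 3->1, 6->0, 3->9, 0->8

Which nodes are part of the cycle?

0, 6, 12

DFS with gray/black marking from 0:
0 gray
  8 gray
    1 gray
      10 gray
      10 black
    1 black
  8 black
  12 gray
    12→10: 10 black — skip
    5 gray
      11 gray
        11→8: 8 black — skip
        11→1: 1 black — skip
      11 black
      7 gray
        4 gray
          3 gray
            3→8: 8 black — skip
            3→1: 1 black — skip
            9 gray
              9→11: 11 black — skip
            9 black
            3→10: 10 black — skip
          3 black
          4→1: 1 black — skip
          2 gray
            2→1: 1 black — skip
          2 black
          4→10: 10 black — skip
          4→9: 9 black — skip
          4→11: 11 black — skip
        4 black
      7 black
      5→2: 2 black — skip
    5 black
    6 gray
      6→7: 7 black — skip
      6→3: 3 black — skip
      6→0: 0 is gray → back edge
Back edge closes the cycle 0 → 12 → 6 → 0; its vertices are {0, 6, 12}.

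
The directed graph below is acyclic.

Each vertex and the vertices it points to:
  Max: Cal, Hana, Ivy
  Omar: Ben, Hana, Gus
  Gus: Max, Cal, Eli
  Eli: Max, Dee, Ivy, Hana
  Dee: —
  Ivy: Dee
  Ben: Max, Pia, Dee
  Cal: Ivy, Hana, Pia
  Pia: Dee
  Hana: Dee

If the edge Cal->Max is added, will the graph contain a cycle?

Adding Cal→Max creates a cycle iff Max can already reach Cal.
Path from Max: Max → Cal.
So Max → … → Cal → Max is a cycle.

Yes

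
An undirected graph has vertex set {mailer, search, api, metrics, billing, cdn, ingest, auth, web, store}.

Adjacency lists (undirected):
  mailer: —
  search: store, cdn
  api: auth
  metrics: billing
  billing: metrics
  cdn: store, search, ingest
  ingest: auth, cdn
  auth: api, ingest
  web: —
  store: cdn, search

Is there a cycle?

Yes

DFS, tracking each vertex's parent; an edge to a visited non-parent vertex closes a cycle.
Start from search:
visit search (parent –)
  visit store (parent search)
    visit cdn (parent store)
      cdn–store: parent, skip
      cdn–search: search visited and ≠ parent → cycle
Cycle: search – store – cdn – search.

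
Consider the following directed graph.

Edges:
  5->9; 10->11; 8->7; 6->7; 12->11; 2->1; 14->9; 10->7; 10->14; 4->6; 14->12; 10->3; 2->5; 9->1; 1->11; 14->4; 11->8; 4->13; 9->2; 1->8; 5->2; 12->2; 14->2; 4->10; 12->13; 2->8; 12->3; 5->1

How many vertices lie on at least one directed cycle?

A vertex is on a directed cycle iff it belongs to a strongly connected component of size ≥ 2 (or has a self-loop).
The vertices on cycles are {2, 4, 5, 9, 10, 14} — 6 in total.

6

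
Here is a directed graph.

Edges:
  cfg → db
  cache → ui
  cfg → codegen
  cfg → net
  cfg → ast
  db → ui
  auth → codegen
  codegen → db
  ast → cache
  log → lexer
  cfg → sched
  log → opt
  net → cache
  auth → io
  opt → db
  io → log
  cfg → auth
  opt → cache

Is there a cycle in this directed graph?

No

DFS with white/gray/black marking, starting from ast:
ast gray
  cache gray
    ui gray
    ui black
  cache black
ast black
lexer gray
lexer black
opt gray
  opt→cache: cache black — skip
  db gray
    db→ui: ui black — skip
  db black
opt black
log gray
  log→lexer: lexer black — skip
  log→opt: opt black — skip
log black
codegen gray
  codegen→db: db black — skip
codegen black
sched gray
sched black
net gray
  net→cache: cache black — skip
net black
auth gray
  auth→codegen: codegen black — skip
  io gray
    io→log: log black — skip
  io black
auth black
cfg gray
  cfg→db: db black — skip
  cfg→codegen: codegen black — skip
  cfg→auth: auth black — skip
  cfg→sched: sched black — skip
  cfg→ast: ast black — skip
  cfg→net: net black — skip
cfg black
Every edge goes to a white or black vertex — no back edge, so the graph is acyclic.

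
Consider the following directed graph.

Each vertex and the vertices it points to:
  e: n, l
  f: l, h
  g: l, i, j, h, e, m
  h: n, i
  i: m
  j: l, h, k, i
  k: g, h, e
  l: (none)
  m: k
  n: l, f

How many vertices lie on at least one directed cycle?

A vertex is on a directed cycle iff it belongs to a strongly connected component of size ≥ 2 (or has a self-loop).
The vertices on cycles are {e, f, g, h, i, j, k, m, n} — 9 in total.

9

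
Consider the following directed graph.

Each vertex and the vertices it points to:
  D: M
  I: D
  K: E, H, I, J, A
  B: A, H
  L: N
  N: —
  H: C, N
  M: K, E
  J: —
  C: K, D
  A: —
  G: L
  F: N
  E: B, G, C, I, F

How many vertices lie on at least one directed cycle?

A vertex is on a directed cycle iff it belongs to a strongly connected component of size ≥ 2 (or has a self-loop).
The vertices on cycles are {B, C, D, E, H, I, K, M} — 8 in total.

8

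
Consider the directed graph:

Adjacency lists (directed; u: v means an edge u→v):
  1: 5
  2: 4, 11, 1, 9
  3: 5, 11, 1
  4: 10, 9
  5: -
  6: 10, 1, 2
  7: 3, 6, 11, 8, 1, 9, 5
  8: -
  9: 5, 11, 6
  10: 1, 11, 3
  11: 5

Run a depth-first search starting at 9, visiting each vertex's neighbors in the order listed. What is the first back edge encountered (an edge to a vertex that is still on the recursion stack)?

4->9

DFS from 9 (visiting each vertex's neighbors in the order listed); mark gray on enter, black on exit:
9 gray
  5 gray
  5 black
  11 gray
    11→5: 5 black — skip
  11 black
  6 gray
    10 gray
      1 gray
        1→5: 5 black — skip
      1 black
      10→11: 11 black — skip
      3 gray
        3→5: 5 black — skip
        3→11: 11 black — skip
        3→1: 1 black — skip
      3 black
    10 black
    6→1: 1 black — skip
    2 gray
      4 gray
        4→10: 10 black — skip
        4→9: 9 is gray → back edge
First back edge: 4 → 9.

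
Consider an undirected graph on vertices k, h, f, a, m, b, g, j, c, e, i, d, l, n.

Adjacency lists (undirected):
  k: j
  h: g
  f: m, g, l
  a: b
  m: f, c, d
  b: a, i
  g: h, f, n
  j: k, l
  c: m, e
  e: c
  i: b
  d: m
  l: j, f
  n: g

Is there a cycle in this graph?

No

DFS, tracking each vertex's parent; an edge to a visited non-parent vertex closes a cycle.
Start from j:
visit j (parent –)
  visit k (parent j)
    k–j: parent, skip
  visit l (parent j)
    l–j: parent, skip
    visit f (parent l)
      visit m (parent f)
        m–f: parent, skip
        visit c (parent m)
          c–m: parent, skip
          visit e (parent c)
            e–c: parent, skip
        visit d (parent m)
          d–m: parent, skip
      visit g (parent f)
        visit h (parent g)
          h–g: parent, skip
        g–f: parent, skip
        visit n (parent g)
          n–g: parent, skip
      f–l: parent, skip
visit a (parent –)
  visit b (parent a)
    b–a: parent, skip
    visit i (parent b)
      i–b: parent, skip
No non-parent visited neighbor found — the graph is a forest.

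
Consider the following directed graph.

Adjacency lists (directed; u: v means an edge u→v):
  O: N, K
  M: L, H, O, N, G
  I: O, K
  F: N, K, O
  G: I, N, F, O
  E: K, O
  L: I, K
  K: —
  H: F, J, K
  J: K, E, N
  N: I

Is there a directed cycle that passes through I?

I is on a cycle iff I can reach itself via ≥1 edge.
I → O → N → I — yes.

Yes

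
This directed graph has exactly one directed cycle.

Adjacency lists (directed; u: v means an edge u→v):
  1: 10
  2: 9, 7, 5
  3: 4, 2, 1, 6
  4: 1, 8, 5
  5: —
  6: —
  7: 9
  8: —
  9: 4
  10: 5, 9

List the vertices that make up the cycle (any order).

DFS with gray/black marking from 4:
4 gray
  1 gray
    10 gray
      5 gray
      5 black
      9 gray
        9→4: 4 is gray → back edge
Back edge closes the cycle 4 → 1 → 10 → 9 → 4; its vertices are {1, 4, 9, 10}.

1, 4, 9, 10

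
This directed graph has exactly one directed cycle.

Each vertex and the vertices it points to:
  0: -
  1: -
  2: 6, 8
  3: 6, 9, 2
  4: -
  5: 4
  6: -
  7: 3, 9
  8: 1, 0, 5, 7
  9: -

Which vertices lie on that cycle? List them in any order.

DFS with gray/black marking from 8:
8 gray
  1 gray
  1 black
  0 gray
  0 black
  5 gray
    4 gray
    4 black
  5 black
  7 gray
    3 gray
      6 gray
      6 black
      9 gray
      9 black
      2 gray
        2→6: 6 black — skip
        2→8: 8 is gray → back edge
Back edge closes the cycle 8 → 7 → 3 → 2 → 8; its vertices are {2, 3, 7, 8}.

2, 3, 7, 8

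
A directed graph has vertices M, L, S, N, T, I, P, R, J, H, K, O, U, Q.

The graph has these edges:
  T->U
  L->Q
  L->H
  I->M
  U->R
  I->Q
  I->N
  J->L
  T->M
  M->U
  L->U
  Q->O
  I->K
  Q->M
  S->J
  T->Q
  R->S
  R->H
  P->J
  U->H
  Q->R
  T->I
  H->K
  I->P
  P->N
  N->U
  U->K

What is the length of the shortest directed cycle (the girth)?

For each vertex v, BFS finds the shortest path from v back to v.
The shortest such closed walk is Q → R → S → J → L → Q, length 5.

5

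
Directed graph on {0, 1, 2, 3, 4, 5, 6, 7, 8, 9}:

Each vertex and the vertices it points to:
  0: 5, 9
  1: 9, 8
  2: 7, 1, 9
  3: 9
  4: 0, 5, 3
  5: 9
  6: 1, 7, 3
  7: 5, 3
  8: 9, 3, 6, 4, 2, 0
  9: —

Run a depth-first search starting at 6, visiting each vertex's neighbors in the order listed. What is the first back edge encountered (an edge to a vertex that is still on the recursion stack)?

DFS from 6 (visiting each vertex's neighbors in the order listed); mark gray on enter, black on exit:
6 gray
  1 gray
    9 gray
    9 black
    8 gray
      8→9: 9 black — skip
      3 gray
        3→9: 9 black — skip
      3 black
      8→6: 6 is gray → back edge
First back edge: 8 → 6.

8->6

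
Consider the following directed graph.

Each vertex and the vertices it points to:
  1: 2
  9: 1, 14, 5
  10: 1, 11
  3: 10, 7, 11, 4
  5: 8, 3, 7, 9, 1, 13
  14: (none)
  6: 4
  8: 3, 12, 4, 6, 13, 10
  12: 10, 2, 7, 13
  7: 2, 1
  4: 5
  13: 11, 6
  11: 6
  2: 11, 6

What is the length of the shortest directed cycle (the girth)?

2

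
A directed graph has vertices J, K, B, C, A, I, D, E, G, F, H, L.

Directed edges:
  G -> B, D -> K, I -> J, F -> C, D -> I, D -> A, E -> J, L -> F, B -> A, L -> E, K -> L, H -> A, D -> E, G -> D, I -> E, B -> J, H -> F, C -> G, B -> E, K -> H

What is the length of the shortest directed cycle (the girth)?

6

For each vertex v, BFS finds the shortest path from v back to v.
The shortest such closed walk is C → G → D → K → L → F → C, length 6.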